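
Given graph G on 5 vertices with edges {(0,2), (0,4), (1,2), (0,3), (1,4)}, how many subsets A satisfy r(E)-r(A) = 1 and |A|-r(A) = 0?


R(x,y) = sum over A in 2^E of x^(r(E)-r(A)) * y^(|A|-r(A)).
G has 5 vertices, 5 edges. r(E) = 4.
Enumerate all 2^5 = 32 subsets.
Count subsets with r(E)-r(A)=1 and |A|-r(A)=0: 10.

10


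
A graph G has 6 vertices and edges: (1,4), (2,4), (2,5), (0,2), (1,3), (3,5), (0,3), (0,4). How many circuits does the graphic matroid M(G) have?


A circuit in a graphic matroid = edge set of a simple cycle.
G has 6 vertices and 8 edges.
Enumerating all minimal edge subsets forming cycles...
Total circuits found: 7.

7


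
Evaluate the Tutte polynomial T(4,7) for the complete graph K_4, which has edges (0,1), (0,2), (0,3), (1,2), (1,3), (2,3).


T(K_4; x,y) = x^3 + 3x^2 + 4xy + 2x + y^3 + 3y^2 + 2y.
Substituting x=4, y=7:
= 64 + 48 + 112 + 8 + 343 + 147 + 14
= 736.

736


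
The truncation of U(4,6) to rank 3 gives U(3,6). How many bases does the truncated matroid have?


Truncating U(4,6) to rank 3 gives U(3,6).
Bases of U(3,6) are all 3-element subsets of 6 elements.
Number of bases = C(6,3) = (6 * 5 * 4) / (1 * 2 * 3) = 20.

20


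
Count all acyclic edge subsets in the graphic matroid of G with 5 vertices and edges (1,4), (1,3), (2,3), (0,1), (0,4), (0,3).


An independent set in a graphic matroid is an acyclic edge subset.
G has 5 vertices and 6 edges.
Enumerate all 2^6 = 64 subsets, checking for acyclicity.
Total independent sets = 48.

48


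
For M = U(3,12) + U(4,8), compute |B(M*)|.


(M1+M2)* = M1* + M2*.
M1* = U(9,12), bases: C(12,9) = 220.
M2* = U(4,8), bases: C(8,4) = 70.
|B(M*)| = 220 * 70 = 15400.

15400


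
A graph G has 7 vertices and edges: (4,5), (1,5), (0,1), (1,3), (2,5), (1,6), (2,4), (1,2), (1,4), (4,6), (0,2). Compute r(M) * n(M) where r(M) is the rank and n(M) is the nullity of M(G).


r(M) = |V| - c = 7 - 1 = 6.
nullity = |E| - r(M) = 11 - 6 = 5.
Product = 6 * 5 = 30.

30


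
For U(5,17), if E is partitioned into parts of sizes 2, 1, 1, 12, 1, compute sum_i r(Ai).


r(Ai) = min(|Ai|, 5) for each part.
Sum = min(2,5) + min(1,5) + min(1,5) + min(12,5) + min(1,5)
    = 2 + 1 + 1 + 5 + 1
    = 10.

10


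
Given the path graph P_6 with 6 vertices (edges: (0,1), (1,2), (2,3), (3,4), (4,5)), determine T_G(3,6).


A path on 6 vertices is a tree with 5 edges.
T(x,y) = x^(5) for any tree.
T(3,6) = 3^5 = 243.

243


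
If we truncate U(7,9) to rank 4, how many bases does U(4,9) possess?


Truncating U(7,9) to rank 4 gives U(4,9).
Bases of U(4,9) are all 4-element subsets of 9 elements.
Number of bases = C(9,4) = (9 * 8 * 7 * 6) / (1 * 2 * 3 * 4) = 126.

126


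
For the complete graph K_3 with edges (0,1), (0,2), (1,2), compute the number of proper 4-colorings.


P(K_3, k) = k(k-1)(k-2)...(k-2).
P(4) = (4) * (3) * (2) = 24.

24


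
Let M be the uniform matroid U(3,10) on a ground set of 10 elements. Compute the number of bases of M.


Bases of U(3,10) are all 3-element subsets of the 10-element ground set.
Number of bases = C(10,3).
C(10,3) = (10 * 9 * 8) / (1 * 2 * 3) = 120.

120


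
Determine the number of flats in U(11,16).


Flats of U(11,16): every subset of size < 11 is a flat, plus E itself.
Count = (16 choose 0) + (16 choose 1) + (16 choose 2) + (16 choose 3) + (16 choose 4) + (16 choose 5) + (16 choose 6) + (16 choose 7) + (16 choose 8) + (16 choose 9) + (16 choose 10) + 1
     = 1 + 16 + 120 + 560 + 1820 + 4368 + 8008 + 11440 + 12870 + 11440 + 8008 + 1
     = 58652.

58652


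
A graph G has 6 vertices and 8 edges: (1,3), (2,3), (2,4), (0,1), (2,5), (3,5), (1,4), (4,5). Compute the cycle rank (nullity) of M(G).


Cycle rank (nullity) = |E| - r(M) = |E| - (|V| - c).
|E| = 8, |V| = 6, c = 1.
Nullity = 8 - (6 - 1) = 8 - 5 = 3.

3


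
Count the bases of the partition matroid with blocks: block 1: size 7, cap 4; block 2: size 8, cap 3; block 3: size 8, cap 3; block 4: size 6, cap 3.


A basis picks exactly ci elements from block i.
Number of bases = product of C(|Si|, ci).
= C(7,4) * C(8,3) * C(8,3) * C(6,3)
= 35 * 56 * 56 * 20
= 2195200.

2195200


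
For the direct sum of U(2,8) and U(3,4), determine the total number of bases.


Bases of a direct sum M1 + M2: |B| = |B(M1)| * |B(M2)|.
|B(U(2,8))| = C(8,2) = 28.
|B(U(3,4))| = C(4,3) = 4.
Total bases = 28 * 4 = 112.

112


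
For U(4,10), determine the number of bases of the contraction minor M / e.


Contracting e from U(4,10) gives U(3,9).
Bases of U(3,9) = C(9,3) = 9! / (3! * 6!) = 84.

84


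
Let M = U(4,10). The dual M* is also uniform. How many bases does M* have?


The dual of U(r,n) is U(n-r, n) = U(6,10).
Bases of U(6,10) are all (6)-element subsets.
|B(M*)| = (10 choose 6) = 210.

210


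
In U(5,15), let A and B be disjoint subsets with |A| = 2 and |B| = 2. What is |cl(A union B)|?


|A union B| = 2 + 2 = 4 (disjoint).
In U(5,15), cl(S) = S if |S| < 5, else cl(S) = E.
Since 4 < 5, cl(A union B) = A union B.
|cl(A union B)| = 4.

4


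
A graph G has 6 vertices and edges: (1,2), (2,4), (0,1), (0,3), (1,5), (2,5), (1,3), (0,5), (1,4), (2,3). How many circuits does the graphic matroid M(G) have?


A circuit in a graphic matroid = edge set of a simple cycle.
G has 6 vertices and 10 edges.
Enumerating all minimal edge subsets forming cycles...
Total circuits found: 20.

20


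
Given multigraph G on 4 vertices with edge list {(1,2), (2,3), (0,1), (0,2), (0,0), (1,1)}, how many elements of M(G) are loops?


In a graphic matroid, a loop is a self-loop edge (u,u) with rank 0.
Examining all 6 edges for self-loops...
Self-loops found: (0,0), (1,1)
Number of loops = 2.

2


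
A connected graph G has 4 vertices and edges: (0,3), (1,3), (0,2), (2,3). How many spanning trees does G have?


By Kirchhoff's matrix tree theorem, the number of spanning trees equals
the determinant of any cofactor of the Laplacian matrix L.
G has 4 vertices and 4 edges.
Computing the (3 x 3) cofactor determinant gives 3.

3


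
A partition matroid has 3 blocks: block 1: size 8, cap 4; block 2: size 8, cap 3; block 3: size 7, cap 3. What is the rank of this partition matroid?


Rank of a partition matroid = sum of min(|Si|, ci) for each block.
= min(8,4) + min(8,3) + min(7,3)
= 4 + 3 + 3
= 10.

10


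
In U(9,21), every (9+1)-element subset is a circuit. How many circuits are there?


In U(9,21), circuits are the (10)-element subsets.
Any set of 10 elements is dependent, and removing any one element gives
an independent set of size 9, so it is a minimal dependent set.
Number of circuits = (21 choose 10) = 352716.

352716


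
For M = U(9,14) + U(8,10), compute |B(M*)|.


(M1+M2)* = M1* + M2*.
M1* = U(5,14), bases: C(14,5) = 2002.
M2* = U(2,10), bases: C(10,2) = 45.
|B(M*)| = 2002 * 45 = 90090.

90090


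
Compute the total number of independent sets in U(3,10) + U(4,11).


For a direct sum, |I(M1+M2)| = |I(M1)| * |I(M2)|.
|I(U(3,10))| = sum C(10,k) for k=0..3 = 176.
|I(U(4,11))| = sum C(11,k) for k=0..4 = 562.
Total = 176 * 562 = 98912.

98912


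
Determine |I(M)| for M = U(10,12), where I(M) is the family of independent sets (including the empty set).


Independent sets of U(10,12) are all subsets of size <= 10.
Count = C(12,0) + C(12,1) + C(12,2) + C(12,3) + C(12,4) + C(12,5) + C(12,6) + C(12,7) + C(12,8) + C(12,9) + C(12,10)
     = 1 + 12 + 66 + 220 + 495 + 792 + 924 + 792 + 495 + 220 + 66
     = 4083.

4083


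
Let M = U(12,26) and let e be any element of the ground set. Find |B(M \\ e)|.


Deleting e from U(12,26) gives U(12,25) since n > r.
Bases of U(12,25) = (25 choose 12) = 5200300.

5200300


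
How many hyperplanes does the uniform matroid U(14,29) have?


Hyperplanes of U(14,29) are flats of rank 13.
In a uniform matroid, these are exactly the (13)-element subsets.
Count = C(29,13) = 67863915.

67863915


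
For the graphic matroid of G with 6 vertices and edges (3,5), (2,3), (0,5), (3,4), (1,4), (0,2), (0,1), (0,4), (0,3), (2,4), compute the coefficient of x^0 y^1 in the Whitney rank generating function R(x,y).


R(x,y) = sum over A in 2^E of x^(r(E)-r(A)) * y^(|A|-r(A)).
G has 6 vertices, 10 edges. r(E) = 5.
Enumerate all 2^10 = 1024 subsets.
Count subsets with r(E)-r(A)=0 and |A|-r(A)=1: 144.

144


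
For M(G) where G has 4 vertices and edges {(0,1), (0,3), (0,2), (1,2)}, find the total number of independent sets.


An independent set in a graphic matroid is an acyclic edge subset.
G has 4 vertices and 4 edges.
Enumerate all 2^4 = 16 subsets, checking for acyclicity.
Total independent sets = 14.

14


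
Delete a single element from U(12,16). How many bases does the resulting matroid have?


Deleting e from U(12,16) gives U(12,15) since n > r.
Bases of U(12,15) = C(15,12) = 15! / (12! * 3!) = 455.

455


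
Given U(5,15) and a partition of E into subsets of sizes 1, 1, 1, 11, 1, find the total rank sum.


r(Ai) = min(|Ai|, 5) for each part.
Sum = min(1,5) + min(1,5) + min(1,5) + min(11,5) + min(1,5)
    = 1 + 1 + 1 + 5 + 1
    = 9.

9


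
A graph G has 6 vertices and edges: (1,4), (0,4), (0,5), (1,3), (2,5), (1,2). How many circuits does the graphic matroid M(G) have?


A circuit in a graphic matroid = edge set of a simple cycle.
G has 6 vertices and 6 edges.
Enumerating all minimal edge subsets forming cycles...
Total circuits found: 1.

1


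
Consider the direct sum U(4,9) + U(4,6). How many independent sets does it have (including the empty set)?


For a direct sum, |I(M1+M2)| = |I(M1)| * |I(M2)|.
|I(U(4,9))| = sum C(9,k) for k=0..4 = 256.
|I(U(4,6))| = sum C(6,k) for k=0..4 = 57.
Total = 256 * 57 = 14592.

14592


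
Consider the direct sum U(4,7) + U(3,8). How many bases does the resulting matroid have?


Bases of a direct sum M1 + M2: |B| = |B(M1)| * |B(M2)|.
|B(U(4,7))| = C(7,4) = 35.
|B(U(3,8))| = C(8,3) = 56.
Total bases = 35 * 56 = 1960.

1960


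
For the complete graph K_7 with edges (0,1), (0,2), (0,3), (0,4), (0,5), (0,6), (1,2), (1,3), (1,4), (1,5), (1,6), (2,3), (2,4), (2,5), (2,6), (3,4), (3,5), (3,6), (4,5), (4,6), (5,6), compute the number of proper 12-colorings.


P(K_7, k) = k(k-1)(k-2)...(k-6).
P(12) = (12) * (11) * (10) * (9) * (8) * (7) * (6) = 3991680.

3991680


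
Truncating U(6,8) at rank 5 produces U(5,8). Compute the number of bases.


Truncating U(6,8) to rank 5 gives U(5,8).
Bases of U(5,8) are all 5-element subsets of 8 elements.
Number of bases = (8 choose 5) = 56.

56


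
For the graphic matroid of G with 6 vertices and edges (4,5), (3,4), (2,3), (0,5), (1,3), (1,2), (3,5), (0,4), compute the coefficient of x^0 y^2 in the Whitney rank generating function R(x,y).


R(x,y) = sum over A in 2^E of x^(r(E)-r(A)) * y^(|A|-r(A)).
G has 6 vertices, 8 edges. r(E) = 5.
Enumerate all 2^8 = 256 subsets.
Count subsets with r(E)-r(A)=0 and |A|-r(A)=2: 8.

8


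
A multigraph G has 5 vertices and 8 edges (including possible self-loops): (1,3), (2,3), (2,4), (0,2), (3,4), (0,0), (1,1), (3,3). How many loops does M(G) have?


In a graphic matroid, a loop is a self-loop edge (u,u) with rank 0.
Examining all 8 edges for self-loops...
Self-loops found: (0,0), (1,1), (3,3)
Number of loops = 3.

3


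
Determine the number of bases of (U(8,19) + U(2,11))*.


(M1+M2)* = M1* + M2*.
M1* = U(11,19), bases: C(19,11) = 75582.
M2* = U(9,11), bases: C(11,9) = 55.
|B(M*)| = 75582 * 55 = 4157010.

4157010


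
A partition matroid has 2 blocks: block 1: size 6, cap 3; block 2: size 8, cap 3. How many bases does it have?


A basis picks exactly ci elements from block i.
Number of bases = product of C(|Si|, ci).
= C(6,3) * C(8,3)
= 20 * 56
= 1120.

1120


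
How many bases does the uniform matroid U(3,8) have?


Bases of U(3,8) are all 3-element subsets of the 8-element ground set.
Number of bases = C(8,3).
(8 choose 3) = 56.

56


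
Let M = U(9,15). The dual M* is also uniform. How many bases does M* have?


The dual of U(r,n) is U(n-r, n) = U(6,15).
Bases of U(6,15) are all (6)-element subsets.
|B(M*)| = (15 choose 6) = 5005.

5005


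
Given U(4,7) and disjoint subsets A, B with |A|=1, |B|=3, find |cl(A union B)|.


|A union B| = 1 + 3 = 4 (disjoint).
In U(4,7), cl(S) = S if |S| < 4, else cl(S) = E.
Since 4 >= 4, cl(A union B) = E.
|cl(A union B)| = 7.

7


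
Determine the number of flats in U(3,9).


Flats of U(3,9): every subset of size < 3 is a flat, plus E itself.
Count = C(9,0) + C(9,1) + C(9,2) + 1
     = 1 + 9 + 36 + 1
     = 47.

47


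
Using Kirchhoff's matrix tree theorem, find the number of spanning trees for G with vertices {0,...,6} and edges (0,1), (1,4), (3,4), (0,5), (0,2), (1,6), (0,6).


By Kirchhoff's matrix tree theorem, the number of spanning trees equals
the determinant of any cofactor of the Laplacian matrix L.
G has 7 vertices and 7 edges.
Computing the (6 x 6) cofactor determinant gives 3.

3


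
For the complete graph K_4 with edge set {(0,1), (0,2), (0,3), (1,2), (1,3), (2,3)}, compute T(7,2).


T(K_4; x,y) = x^3 + 3x^2 + 4xy + 2x + y^3 + 3y^2 + 2y.
Substituting x=7, y=2:
= 343 + 147 + 56 + 14 + 8 + 12 + 4
= 584.

584


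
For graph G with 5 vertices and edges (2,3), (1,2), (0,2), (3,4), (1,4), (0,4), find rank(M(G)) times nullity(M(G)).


r(M) = |V| - c = 5 - 1 = 4.
nullity = |E| - r(M) = 6 - 4 = 2.
Product = 4 * 2 = 8.

8


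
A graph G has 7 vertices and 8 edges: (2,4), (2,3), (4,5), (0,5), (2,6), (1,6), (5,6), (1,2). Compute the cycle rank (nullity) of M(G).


Cycle rank (nullity) = |E| - r(M) = |E| - (|V| - c).
|E| = 8, |V| = 7, c = 1.
Nullity = 8 - (7 - 1) = 8 - 6 = 2.

2


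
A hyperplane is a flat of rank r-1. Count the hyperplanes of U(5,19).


Hyperplanes of U(5,19) are flats of rank 4.
In a uniform matroid, these are exactly the (4)-element subsets.
Count = C(19,4) = (19 * 18 * 17 * 16) / (1 * 2 * 3 * 4) = 3876.

3876


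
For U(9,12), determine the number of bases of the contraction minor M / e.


Contracting e from U(9,12) gives U(8,11).
Bases of U(8,11) = (11 choose 8) = 165.

165


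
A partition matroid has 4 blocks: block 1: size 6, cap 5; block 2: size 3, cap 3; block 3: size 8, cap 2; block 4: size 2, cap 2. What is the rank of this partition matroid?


Rank of a partition matroid = sum of min(|Si|, ci) for each block.
= min(6,5) + min(3,3) + min(8,2) + min(2,2)
= 5 + 3 + 2 + 2
= 12.

12


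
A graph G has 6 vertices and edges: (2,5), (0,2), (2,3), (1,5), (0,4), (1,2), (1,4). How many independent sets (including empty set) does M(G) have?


An independent set in a graphic matroid is an acyclic edge subset.
G has 6 vertices and 7 edges.
Enumerate all 2^7 = 128 subsets, checking for acyclicity.
Total independent sets = 104.

104


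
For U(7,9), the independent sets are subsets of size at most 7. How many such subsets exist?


Independent sets of U(7,9) are all subsets of size <= 7.
Count = C(9,0) + C(9,1) + C(9,2) + C(9,3) + C(9,4) + C(9,5) + C(9,6) + C(9,7)
     = 1 + 9 + 36 + 84 + 126 + 126 + 84 + 36
     = 502.

502


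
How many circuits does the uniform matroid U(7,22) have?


In U(7,22), circuits are the (8)-element subsets.
Any set of 8 elements is dependent, and removing any one element gives
an independent set of size 7, so it is a minimal dependent set.
Number of circuits = C(22,8) = 319770.

319770


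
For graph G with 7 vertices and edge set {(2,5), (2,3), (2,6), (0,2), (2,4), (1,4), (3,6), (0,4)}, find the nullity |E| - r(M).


Cycle rank (nullity) = |E| - r(M) = |E| - (|V| - c).
|E| = 8, |V| = 7, c = 1.
Nullity = 8 - (7 - 1) = 8 - 6 = 2.

2


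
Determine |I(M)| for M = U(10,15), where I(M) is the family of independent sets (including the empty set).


Independent sets of U(10,15) are all subsets of size <= 10.
Count = (15 choose 0) + (15 choose 1) + (15 choose 2) + (15 choose 3) + (15 choose 4) + (15 choose 5) + (15 choose 6) + (15 choose 7) + (15 choose 8) + (15 choose 9) + (15 choose 10)
     = 1 + 15 + 105 + 455 + 1365 + 3003 + 5005 + 6435 + 6435 + 5005 + 3003
     = 30827.

30827


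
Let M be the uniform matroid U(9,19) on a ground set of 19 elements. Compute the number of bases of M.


Bases of U(9,19) are all 9-element subsets of the 19-element ground set.
Number of bases = C(19,9).
C(19,9) = 19! / (9! * 10!) = 92378.

92378


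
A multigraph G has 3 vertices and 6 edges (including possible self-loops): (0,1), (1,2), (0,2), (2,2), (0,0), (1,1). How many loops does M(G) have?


In a graphic matroid, a loop is a self-loop edge (u,u) with rank 0.
Examining all 6 edges for self-loops...
Self-loops found: (2,2), (0,0), (1,1)
Number of loops = 3.

3


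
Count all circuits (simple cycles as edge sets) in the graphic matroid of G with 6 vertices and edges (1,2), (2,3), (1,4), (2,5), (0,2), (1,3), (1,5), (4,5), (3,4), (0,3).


A circuit in a graphic matroid = edge set of a simple cycle.
G has 6 vertices and 10 edges.
Enumerating all minimal edge subsets forming cycles...
Total circuits found: 21.

21


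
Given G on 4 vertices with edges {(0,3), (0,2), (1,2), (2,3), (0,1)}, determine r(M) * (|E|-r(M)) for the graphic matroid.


r(M) = |V| - c = 4 - 1 = 3.
nullity = |E| - r(M) = 5 - 3 = 2.
Product = 3 * 2 = 6.

6


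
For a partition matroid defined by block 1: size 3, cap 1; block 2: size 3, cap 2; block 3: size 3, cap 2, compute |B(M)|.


A basis picks exactly ci elements from block i.
Number of bases = product of C(|Si|, ci).
= C(3,1) * C(3,2) * C(3,2)
= 3 * 3 * 3
= 27.

27


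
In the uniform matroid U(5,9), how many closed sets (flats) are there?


Flats of U(5,9): every subset of size < 5 is a flat, plus E itself.
Count = (9 choose 0) + (9 choose 1) + (9 choose 2) + (9 choose 3) + (9 choose 4) + 1
     = 1 + 9 + 36 + 84 + 126 + 1
     = 257.

257


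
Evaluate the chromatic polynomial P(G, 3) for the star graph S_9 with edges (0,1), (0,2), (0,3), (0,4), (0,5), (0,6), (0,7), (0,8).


P(tree, k) = k * (k-1)^(8) for any tree on 9 vertices.
P(3) = 3 * 2^8 = 3 * 256 = 768.

768


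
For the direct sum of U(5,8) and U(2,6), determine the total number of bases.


Bases of a direct sum M1 + M2: |B| = |B(M1)| * |B(M2)|.
|B(U(5,8))| = C(8,5) = 56.
|B(U(2,6))| = C(6,2) = 15.
Total bases = 56 * 15 = 840.

840


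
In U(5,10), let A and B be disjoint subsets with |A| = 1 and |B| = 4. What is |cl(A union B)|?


|A union B| = 1 + 4 = 5 (disjoint).
In U(5,10), cl(S) = S if |S| < 5, else cl(S) = E.
Since 5 >= 5, cl(A union B) = E.
|cl(A union B)| = 10.

10


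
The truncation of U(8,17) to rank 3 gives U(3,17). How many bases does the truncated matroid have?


Truncating U(8,17) to rank 3 gives U(3,17).
Bases of U(3,17) are all 3-element subsets of 17 elements.
Number of bases = C(17,3) = (17 * 16 * 15) / (1 * 2 * 3) = 680.

680


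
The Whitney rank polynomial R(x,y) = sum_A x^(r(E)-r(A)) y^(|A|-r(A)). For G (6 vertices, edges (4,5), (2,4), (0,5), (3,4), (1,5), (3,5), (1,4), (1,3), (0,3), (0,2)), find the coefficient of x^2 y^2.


R(x,y) = sum over A in 2^E of x^(r(E)-r(A)) * y^(|A|-r(A)).
G has 6 vertices, 10 edges. r(E) = 5.
Enumerate all 2^10 = 1024 subsets.
Count subsets with r(E)-r(A)=2 and |A|-r(A)=2: 8.

8


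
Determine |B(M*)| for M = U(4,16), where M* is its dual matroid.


The dual of U(r,n) is U(n-r, n) = U(12,16).
Bases of U(12,16) are all (12)-element subsets.
|B(M*)| = C(16,12) = 1820.

1820


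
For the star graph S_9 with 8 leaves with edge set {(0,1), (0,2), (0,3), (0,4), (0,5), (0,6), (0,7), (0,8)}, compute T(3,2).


A star on 9 vertices is a tree with 8 edges.
T(x,y) = x^(8) for any tree.
T(3,2) = 3^8 = 6561.

6561


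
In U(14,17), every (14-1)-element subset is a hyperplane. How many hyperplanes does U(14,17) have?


Hyperplanes of U(14,17) are flats of rank 13.
In a uniform matroid, these are exactly the (13)-element subsets.
Count = C(17,13) = 2380.

2380


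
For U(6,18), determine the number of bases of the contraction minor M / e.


Contracting e from U(6,18) gives U(5,17).
Bases of U(5,17) = C(17,5) = 17! / (5! * 12!) = 6188.

6188


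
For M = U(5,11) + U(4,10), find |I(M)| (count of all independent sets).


For a direct sum, |I(M1+M2)| = |I(M1)| * |I(M2)|.
|I(U(5,11))| = sum C(11,k) for k=0..5 = 1024.
|I(U(4,10))| = sum C(10,k) for k=0..4 = 386.
Total = 1024 * 386 = 395264.

395264


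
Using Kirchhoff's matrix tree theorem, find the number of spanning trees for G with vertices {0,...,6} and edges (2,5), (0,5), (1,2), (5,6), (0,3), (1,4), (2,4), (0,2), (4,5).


By Kirchhoff's matrix tree theorem, the number of spanning trees equals
the determinant of any cofactor of the Laplacian matrix L.
G has 7 vertices and 9 edges.
Computing the (6 x 6) cofactor determinant gives 21.

21


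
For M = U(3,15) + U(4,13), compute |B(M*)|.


(M1+M2)* = M1* + M2*.
M1* = U(12,15), bases: C(15,12) = 455.
M2* = U(9,13), bases: C(13,9) = 715.
|B(M*)| = 455 * 715 = 325325.

325325


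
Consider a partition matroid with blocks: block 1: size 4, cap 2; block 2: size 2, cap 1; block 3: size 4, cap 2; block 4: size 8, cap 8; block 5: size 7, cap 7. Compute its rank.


Rank of a partition matroid = sum of min(|Si|, ci) for each block.
= min(4,2) + min(2,1) + min(4,2) + min(8,8) + min(7,7)
= 2 + 1 + 2 + 8 + 7
= 20.

20


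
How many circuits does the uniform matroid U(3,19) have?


In U(3,19), circuits are the (4)-element subsets.
Any set of 4 elements is dependent, and removing any one element gives
an independent set of size 3, so it is a minimal dependent set.
Number of circuits = C(19,4) = (19 * 18 * 17 * 16) / (1 * 2 * 3 * 4) = 3876.

3876


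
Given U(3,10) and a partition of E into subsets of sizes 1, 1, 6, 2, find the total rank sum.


r(Ai) = min(|Ai|, 3) for each part.
Sum = min(1,3) + min(1,3) + min(6,3) + min(2,3)
    = 1 + 1 + 3 + 2
    = 7.

7


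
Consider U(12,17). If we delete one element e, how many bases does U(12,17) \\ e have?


Deleting e from U(12,17) gives U(12,16) since n > r.
Bases of U(12,16) = C(16,12) = 16! / (12! * 4!) = 1820.

1820


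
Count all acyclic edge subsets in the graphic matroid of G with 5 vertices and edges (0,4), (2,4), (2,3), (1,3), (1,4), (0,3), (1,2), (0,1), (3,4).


An independent set in a graphic matroid is an acyclic edge subset.
G has 5 vertices and 9 edges.
Enumerate all 2^9 = 512 subsets, checking for acyclicity.
Total independent sets = 198.

198


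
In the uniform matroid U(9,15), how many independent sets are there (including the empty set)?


Independent sets of U(9,15) are all subsets of size <= 9.
Count = C(15,0) + C(15,1) + C(15,2) + C(15,3) + C(15,4) + C(15,5) + C(15,6) + C(15,7) + C(15,8) + C(15,9)
     = 1 + 15 + 105 + 455 + 1365 + 3003 + 5005 + 6435 + 6435 + 5005
     = 27824.

27824


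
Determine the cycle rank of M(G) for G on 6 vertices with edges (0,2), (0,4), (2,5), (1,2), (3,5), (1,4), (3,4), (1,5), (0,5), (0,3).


Cycle rank (nullity) = |E| - r(M) = |E| - (|V| - c).
|E| = 10, |V| = 6, c = 1.
Nullity = 10 - (6 - 1) = 10 - 5 = 5.

5


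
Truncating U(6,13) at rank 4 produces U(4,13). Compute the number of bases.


Truncating U(6,13) to rank 4 gives U(4,13).
Bases of U(4,13) are all 4-element subsets of 13 elements.
Number of bases = (13 choose 4) = 715.

715


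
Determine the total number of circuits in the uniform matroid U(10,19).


In U(10,19), circuits are the (11)-element subsets.
Any set of 11 elements is dependent, and removing any one element gives
an independent set of size 10, so it is a minimal dependent set.
Number of circuits = C(19,11) = 75582.

75582


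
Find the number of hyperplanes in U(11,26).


Hyperplanes of U(11,26) are flats of rank 10.
In a uniform matroid, these are exactly the (10)-element subsets.
Count = C(26,10) = 26! / (10! * 16!) = 5311735.

5311735


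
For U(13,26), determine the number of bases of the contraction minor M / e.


Contracting e from U(13,26) gives U(12,25).
Bases of U(12,25) = C(25,12) = 5200300.

5200300


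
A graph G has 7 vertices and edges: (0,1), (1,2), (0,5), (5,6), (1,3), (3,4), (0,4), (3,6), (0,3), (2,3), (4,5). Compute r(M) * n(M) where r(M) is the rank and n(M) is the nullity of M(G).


r(M) = |V| - c = 7 - 1 = 6.
nullity = |E| - r(M) = 11 - 6 = 5.
Product = 6 * 5 = 30.

30


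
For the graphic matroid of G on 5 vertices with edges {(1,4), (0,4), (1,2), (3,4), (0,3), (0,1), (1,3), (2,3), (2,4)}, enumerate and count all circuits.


A circuit in a graphic matroid = edge set of a simple cycle.
G has 5 vertices and 9 edges.
Enumerating all minimal edge subsets forming cycles...
Total circuits found: 22.

22


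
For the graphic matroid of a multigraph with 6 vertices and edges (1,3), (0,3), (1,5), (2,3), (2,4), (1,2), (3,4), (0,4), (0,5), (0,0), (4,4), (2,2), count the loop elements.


In a graphic matroid, a loop is a self-loop edge (u,u) with rank 0.
Examining all 12 edges for self-loops...
Self-loops found: (0,0), (4,4), (2,2)
Number of loops = 3.

3


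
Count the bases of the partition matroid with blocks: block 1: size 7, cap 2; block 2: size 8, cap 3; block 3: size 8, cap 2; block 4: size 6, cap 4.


A basis picks exactly ci elements from block i.
Number of bases = product of C(|Si|, ci).
= C(7,2) * C(8,3) * C(8,2) * C(6,4)
= 21 * 56 * 28 * 15
= 493920.

493920


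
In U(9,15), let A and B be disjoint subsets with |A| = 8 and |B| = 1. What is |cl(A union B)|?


|A union B| = 8 + 1 = 9 (disjoint).
In U(9,15), cl(S) = S if |S| < 9, else cl(S) = E.
Since 9 >= 9, cl(A union B) = E.
|cl(A union B)| = 15.

15


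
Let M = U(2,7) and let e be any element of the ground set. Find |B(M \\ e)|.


Deleting e from U(2,7) gives U(2,6) since n > r.
Bases of U(2,6) = (6 choose 2) = 15.

15


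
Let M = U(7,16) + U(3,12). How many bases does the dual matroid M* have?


(M1+M2)* = M1* + M2*.
M1* = U(9,16), bases: C(16,9) = 11440.
M2* = U(9,12), bases: C(12,9) = 220.
|B(M*)| = 11440 * 220 = 2516800.

2516800


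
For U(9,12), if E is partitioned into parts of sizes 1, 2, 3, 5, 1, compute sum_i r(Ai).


r(Ai) = min(|Ai|, 9) for each part.
Sum = min(1,9) + min(2,9) + min(3,9) + min(5,9) + min(1,9)
    = 1 + 2 + 3 + 5 + 1
    = 12.

12


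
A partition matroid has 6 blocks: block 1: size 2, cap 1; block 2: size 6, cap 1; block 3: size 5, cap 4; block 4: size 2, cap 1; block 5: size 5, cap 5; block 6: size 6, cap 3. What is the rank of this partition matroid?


Rank of a partition matroid = sum of min(|Si|, ci) for each block.
= min(2,1) + min(6,1) + min(5,4) + min(2,1) + min(5,5) + min(6,3)
= 1 + 1 + 4 + 1 + 5 + 3
= 15.

15


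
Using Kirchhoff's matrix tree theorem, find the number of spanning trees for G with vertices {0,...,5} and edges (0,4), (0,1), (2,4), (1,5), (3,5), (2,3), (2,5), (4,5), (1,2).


By Kirchhoff's matrix tree theorem, the number of spanning trees equals
the determinant of any cofactor of the Laplacian matrix L.
G has 6 vertices and 9 edges.
Computing the (5 x 5) cofactor determinant gives 60.

60


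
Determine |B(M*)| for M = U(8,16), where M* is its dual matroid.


The dual of U(r,n) is U(n-r, n) = U(8,16).
Bases of U(8,16) are all (8)-element subsets.
|B(M*)| = C(16,8) = 16! / (8! * 8!) = 12870.

12870


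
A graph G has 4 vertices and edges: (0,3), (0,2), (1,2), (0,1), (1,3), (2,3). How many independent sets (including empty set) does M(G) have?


An independent set in a graphic matroid is an acyclic edge subset.
G has 4 vertices and 6 edges.
Enumerate all 2^6 = 64 subsets, checking for acyclicity.
Total independent sets = 38.

38


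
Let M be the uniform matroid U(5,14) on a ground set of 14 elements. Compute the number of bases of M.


Bases of U(5,14) are all 5-element subsets of the 14-element ground set.
Number of bases = C(14,5).
C(14,5) = 14! / (5! * 9!) = 2002.

2002


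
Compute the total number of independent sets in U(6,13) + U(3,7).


For a direct sum, |I(M1+M2)| = |I(M1)| * |I(M2)|.
|I(U(6,13))| = sum C(13,k) for k=0..6 = 4096.
|I(U(3,7))| = sum C(7,k) for k=0..3 = 64.
Total = 4096 * 64 = 262144.

262144


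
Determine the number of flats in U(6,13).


Flats of U(6,13): every subset of size < 6 is a flat, plus E itself.
Count = (13 choose 0) + (13 choose 1) + (13 choose 2) + (13 choose 3) + (13 choose 4) + (13 choose 5) + 1
     = 1 + 13 + 78 + 286 + 715 + 1287 + 1
     = 2381.

2381


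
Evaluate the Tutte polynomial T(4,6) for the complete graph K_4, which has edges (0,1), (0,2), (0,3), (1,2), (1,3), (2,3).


T(K_4; x,y) = x^3 + 3x^2 + 4xy + 2x + y^3 + 3y^2 + 2y.
Substituting x=4, y=6:
= 64 + 48 + 96 + 8 + 216 + 108 + 12
= 552.

552


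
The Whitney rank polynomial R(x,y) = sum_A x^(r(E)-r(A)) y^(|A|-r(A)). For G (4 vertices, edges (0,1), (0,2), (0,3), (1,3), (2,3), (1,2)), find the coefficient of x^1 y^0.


R(x,y) = sum over A in 2^E of x^(r(E)-r(A)) * y^(|A|-r(A)).
G has 4 vertices, 6 edges. r(E) = 3.
Enumerate all 2^6 = 64 subsets.
Count subsets with r(E)-r(A)=1 and |A|-r(A)=0: 15.

15


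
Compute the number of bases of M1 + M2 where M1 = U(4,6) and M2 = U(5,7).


Bases of a direct sum M1 + M2: |B| = |B(M1)| * |B(M2)|.
|B(U(4,6))| = C(6,4) = 15.
|B(U(5,7))| = C(7,5) = 21.
Total bases = 15 * 21 = 315.

315


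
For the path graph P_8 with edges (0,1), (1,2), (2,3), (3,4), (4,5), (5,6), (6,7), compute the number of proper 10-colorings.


P(P_8, k) = k * (k-1)^(7).
P(10) = 10 * 9^7 = 10 * 4782969 = 47829690.

47829690


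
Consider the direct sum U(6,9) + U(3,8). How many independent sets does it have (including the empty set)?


For a direct sum, |I(M1+M2)| = |I(M1)| * |I(M2)|.
|I(U(6,9))| = sum C(9,k) for k=0..6 = 466.
|I(U(3,8))| = sum C(8,k) for k=0..3 = 93.
Total = 466 * 93 = 43338.

43338


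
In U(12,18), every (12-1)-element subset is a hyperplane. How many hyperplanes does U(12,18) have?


Hyperplanes of U(12,18) are flats of rank 11.
In a uniform matroid, these are exactly the (11)-element subsets.
Count = (18 choose 11) = 31824.

31824


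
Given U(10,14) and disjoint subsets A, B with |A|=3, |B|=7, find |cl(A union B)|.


|A union B| = 3 + 7 = 10 (disjoint).
In U(10,14), cl(S) = S if |S| < 10, else cl(S) = E.
Since 10 >= 10, cl(A union B) = E.
|cl(A union B)| = 14.

14


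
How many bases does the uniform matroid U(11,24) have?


Bases of U(11,24) are all 11-element subsets of the 24-element ground set.
Number of bases = C(24,11).
C(24,11) = 24! / (11! * 13!) = 2496144.

2496144


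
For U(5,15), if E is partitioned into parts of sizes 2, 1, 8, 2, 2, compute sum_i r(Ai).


r(Ai) = min(|Ai|, 5) for each part.
Sum = min(2,5) + min(1,5) + min(8,5) + min(2,5) + min(2,5)
    = 2 + 1 + 5 + 2 + 2
    = 12.

12


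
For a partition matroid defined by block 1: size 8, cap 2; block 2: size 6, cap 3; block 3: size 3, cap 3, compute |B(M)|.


A basis picks exactly ci elements from block i.
Number of bases = product of C(|Si|, ci).
= C(8,2) * C(6,3) * C(3,3)
= 28 * 20 * 1
= 560.

560


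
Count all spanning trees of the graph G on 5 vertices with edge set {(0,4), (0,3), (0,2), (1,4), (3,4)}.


By Kirchhoff's matrix tree theorem, the number of spanning trees equals
the determinant of any cofactor of the Laplacian matrix L.
G has 5 vertices and 5 edges.
Computing the (4 x 4) cofactor determinant gives 3.

3


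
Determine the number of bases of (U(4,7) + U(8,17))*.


(M1+M2)* = M1* + M2*.
M1* = U(3,7), bases: C(7,3) = 35.
M2* = U(9,17), bases: C(17,9) = 24310.
|B(M*)| = 35 * 24310 = 850850.

850850


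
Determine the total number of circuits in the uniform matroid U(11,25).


In U(11,25), circuits are the (12)-element subsets.
Any set of 12 elements is dependent, and removing any one element gives
an independent set of size 11, so it is a minimal dependent set.
Number of circuits = C(25,12) = 25! / (12! * 13!) = 5200300.

5200300


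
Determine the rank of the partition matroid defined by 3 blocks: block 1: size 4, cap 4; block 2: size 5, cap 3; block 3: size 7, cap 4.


Rank of a partition matroid = sum of min(|Si|, ci) for each block.
= min(4,4) + min(5,3) + min(7,4)
= 4 + 3 + 4
= 11.

11


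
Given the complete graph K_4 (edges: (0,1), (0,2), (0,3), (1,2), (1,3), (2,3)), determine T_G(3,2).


T(K_4; x,y) = x^3 + 3x^2 + 4xy + 2x + y^3 + 3y^2 + 2y.
Substituting x=3, y=2:
= 27 + 27 + 24 + 6 + 8 + 12 + 4
= 108.

108


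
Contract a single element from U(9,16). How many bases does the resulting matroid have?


Contracting e from U(9,16) gives U(8,15).
Bases of U(8,15) = C(15,8) = 15! / (8! * 7!) = 6435.

6435


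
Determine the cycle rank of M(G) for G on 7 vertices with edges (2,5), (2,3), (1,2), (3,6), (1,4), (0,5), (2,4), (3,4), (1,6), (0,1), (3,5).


Cycle rank (nullity) = |E| - r(M) = |E| - (|V| - c).
|E| = 11, |V| = 7, c = 1.
Nullity = 11 - (7 - 1) = 11 - 6 = 5.

5


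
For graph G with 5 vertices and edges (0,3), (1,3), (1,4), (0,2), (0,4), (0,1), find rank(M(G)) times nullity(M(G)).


r(M) = |V| - c = 5 - 1 = 4.
nullity = |E| - r(M) = 6 - 4 = 2.
Product = 4 * 2 = 8.

8


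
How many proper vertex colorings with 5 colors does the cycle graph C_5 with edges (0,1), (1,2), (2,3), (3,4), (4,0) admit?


P(C_5, k) = (k-1)^5 + (-1)^5*(k-1).
P(5) = (4)^5 - 4
= 1024 - 4 = 1020.

1020


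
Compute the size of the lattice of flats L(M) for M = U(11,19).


Flats of U(11,19): every subset of size < 11 is a flat, plus E itself.
Count = (19 choose 0) + (19 choose 1) + (19 choose 2) + (19 choose 3) + (19 choose 4) + (19 choose 5) + (19 choose 6) + (19 choose 7) + (19 choose 8) + (19 choose 9) + (19 choose 10) + 1
     = 1 + 19 + 171 + 969 + 3876 + 11628 + 27132 + 50388 + 75582 + 92378 + 92378 + 1
     = 354523.

354523


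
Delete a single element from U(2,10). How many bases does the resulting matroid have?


Deleting e from U(2,10) gives U(2,9) since n > r.
Bases of U(2,9) = C(9,2) = 9! / (2! * 7!) = 36.

36


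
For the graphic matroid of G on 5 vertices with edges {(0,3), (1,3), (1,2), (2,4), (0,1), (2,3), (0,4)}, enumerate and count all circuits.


A circuit in a graphic matroid = edge set of a simple cycle.
G has 5 vertices and 7 edges.
Enumerating all minimal edge subsets forming cycles...
Total circuits found: 7.

7


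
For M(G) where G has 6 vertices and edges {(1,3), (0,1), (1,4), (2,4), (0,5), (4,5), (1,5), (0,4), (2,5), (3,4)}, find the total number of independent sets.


An independent set in a graphic matroid is an acyclic edge subset.
G has 6 vertices and 10 edges.
Enumerate all 2^10 = 1024 subsets, checking for acyclicity.
Total independent sets = 430.

430


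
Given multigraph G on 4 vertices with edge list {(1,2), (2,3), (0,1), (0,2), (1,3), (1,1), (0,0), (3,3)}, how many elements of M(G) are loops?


In a graphic matroid, a loop is a self-loop edge (u,u) with rank 0.
Examining all 8 edges for self-loops...
Self-loops found: (1,1), (0,0), (3,3)
Number of loops = 3.

3


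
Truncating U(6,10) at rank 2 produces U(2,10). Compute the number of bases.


Truncating U(6,10) to rank 2 gives U(2,10).
Bases of U(2,10) are all 2-element subsets of 10 elements.
Number of bases = C(10,2) = (10 * 9) / (1 * 2) = 45.

45


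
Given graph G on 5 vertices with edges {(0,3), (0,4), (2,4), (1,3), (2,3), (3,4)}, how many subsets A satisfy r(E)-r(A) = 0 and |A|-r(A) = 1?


R(x,y) = sum over A in 2^E of x^(r(E)-r(A)) * y^(|A|-r(A)).
G has 5 vertices, 6 edges. r(E) = 4.
Enumerate all 2^6 = 64 subsets.
Count subsets with r(E)-r(A)=0 and |A|-r(A)=1: 5.

5


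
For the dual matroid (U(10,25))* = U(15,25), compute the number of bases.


The dual of U(r,n) is U(n-r, n) = U(15,25).
Bases of U(15,25) are all (15)-element subsets.
|B(M*)| = C(25,15) = 25! / (15! * 10!) = 3268760.

3268760


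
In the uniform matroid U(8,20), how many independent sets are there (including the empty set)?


Independent sets of U(8,20) are all subsets of size <= 8.
Count = (20 choose 0) + (20 choose 1) + (20 choose 2) + (20 choose 3) + (20 choose 4) + (20 choose 5) + (20 choose 6) + (20 choose 7) + (20 choose 8)
     = 1 + 20 + 190 + 1140 + 4845 + 15504 + 38760 + 77520 + 125970
     = 263950.

263950


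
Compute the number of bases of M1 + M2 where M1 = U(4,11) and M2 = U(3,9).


Bases of a direct sum M1 + M2: |B| = |B(M1)| * |B(M2)|.
|B(U(4,11))| = C(11,4) = 330.
|B(U(3,9))| = C(9,3) = 84.
Total bases = 330 * 84 = 27720.

27720


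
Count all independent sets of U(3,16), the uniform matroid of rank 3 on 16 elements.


Independent sets of U(3,16) are all subsets of size <= 3.
Count = C(16,0) + C(16,1) + C(16,2) + C(16,3)
     = 1 + 16 + 120 + 560
     = 697.

697


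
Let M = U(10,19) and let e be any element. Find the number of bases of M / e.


Contracting e from U(10,19) gives U(9,18).
Bases of U(9,18) = C(18,9) = 18! / (9! * 9!) = 48620.

48620


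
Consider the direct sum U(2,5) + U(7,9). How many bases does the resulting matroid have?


Bases of a direct sum M1 + M2: |B| = |B(M1)| * |B(M2)|.
|B(U(2,5))| = C(5,2) = 10.
|B(U(7,9))| = C(9,7) = 36.
Total bases = 10 * 36 = 360.

360


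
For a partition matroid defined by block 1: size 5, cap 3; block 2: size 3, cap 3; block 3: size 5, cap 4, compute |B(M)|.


A basis picks exactly ci elements from block i.
Number of bases = product of C(|Si|, ci).
= C(5,3) * C(3,3) * C(5,4)
= 10 * 1 * 5
= 50.

50


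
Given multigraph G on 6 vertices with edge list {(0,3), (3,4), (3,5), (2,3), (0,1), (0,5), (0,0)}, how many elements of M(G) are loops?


In a graphic matroid, a loop is a self-loop edge (u,u) with rank 0.
Examining all 7 edges for self-loops...
Self-loops found: (0,0)
Number of loops = 1.

1


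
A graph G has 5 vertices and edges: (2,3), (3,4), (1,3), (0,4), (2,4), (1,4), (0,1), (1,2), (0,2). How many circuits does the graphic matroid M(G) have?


A circuit in a graphic matroid = edge set of a simple cycle.
G has 5 vertices and 9 edges.
Enumerating all minimal edge subsets forming cycles...
Total circuits found: 22.

22


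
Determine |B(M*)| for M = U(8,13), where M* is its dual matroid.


The dual of U(r,n) is U(n-r, n) = U(5,13).
Bases of U(5,13) are all (5)-element subsets.
|B(M*)| = C(13,5) = 13! / (5! * 8!) = 1287.

1287


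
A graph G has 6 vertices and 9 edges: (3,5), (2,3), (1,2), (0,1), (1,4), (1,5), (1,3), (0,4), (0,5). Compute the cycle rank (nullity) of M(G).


Cycle rank (nullity) = |E| - r(M) = |E| - (|V| - c).
|E| = 9, |V| = 6, c = 1.
Nullity = 9 - (6 - 1) = 9 - 5 = 4.

4


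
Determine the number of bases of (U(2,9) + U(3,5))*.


(M1+M2)* = M1* + M2*.
M1* = U(7,9), bases: C(9,7) = 36.
M2* = U(2,5), bases: C(5,2) = 10.
|B(M*)| = 36 * 10 = 360.

360


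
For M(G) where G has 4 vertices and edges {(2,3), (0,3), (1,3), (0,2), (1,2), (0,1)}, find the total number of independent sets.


An independent set in a graphic matroid is an acyclic edge subset.
G has 4 vertices and 6 edges.
Enumerate all 2^6 = 64 subsets, checking for acyclicity.
Total independent sets = 38.

38


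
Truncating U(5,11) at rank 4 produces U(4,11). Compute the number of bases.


Truncating U(5,11) to rank 4 gives U(4,11).
Bases of U(4,11) are all 4-element subsets of 11 elements.
Number of bases = C(11,4) = 11! / (4! * 7!) = 330.

330


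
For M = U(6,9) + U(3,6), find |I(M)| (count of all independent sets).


For a direct sum, |I(M1+M2)| = |I(M1)| * |I(M2)|.
|I(U(6,9))| = sum C(9,k) for k=0..6 = 466.
|I(U(3,6))| = sum C(6,k) for k=0..3 = 42.
Total = 466 * 42 = 19572.

19572


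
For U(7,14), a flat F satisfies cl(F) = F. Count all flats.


Flats of U(7,14): every subset of size < 7 is a flat, plus E itself.
Count = (14 choose 0) + (14 choose 1) + (14 choose 2) + (14 choose 3) + (14 choose 4) + (14 choose 5) + (14 choose 6) + 1
     = 1 + 14 + 91 + 364 + 1001 + 2002 + 3003 + 1
     = 6477.

6477


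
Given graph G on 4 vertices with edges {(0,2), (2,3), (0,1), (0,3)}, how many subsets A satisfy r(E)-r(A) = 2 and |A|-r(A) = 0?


R(x,y) = sum over A in 2^E of x^(r(E)-r(A)) * y^(|A|-r(A)).
G has 4 vertices, 4 edges. r(E) = 3.
Enumerate all 2^4 = 16 subsets.
Count subsets with r(E)-r(A)=2 and |A|-r(A)=0: 4.

4
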